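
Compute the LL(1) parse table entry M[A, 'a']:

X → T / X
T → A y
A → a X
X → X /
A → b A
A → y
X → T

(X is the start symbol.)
A → a X

To find M[A, 'a'], we find productions for A where 'a' is in the predict set (PREDICT(N → α) = (FIRST(α) \ {ε}) ∪ (FOLLOW(N) if α ⇒* ε)).

A → a X: PREDICT = { 'a' }
  'a' is in predict set, so this production goes in M[A, 'a']
A → b A: PREDICT = { 'b' }
A → y: PREDICT = { 'y' }

M[A, 'a'] = A → a X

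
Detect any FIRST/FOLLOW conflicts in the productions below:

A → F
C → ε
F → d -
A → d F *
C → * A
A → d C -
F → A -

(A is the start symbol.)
A FIRST/FOLLOW conflict occurs when a non-terminal N has a nullable alternative N → β (β ⇒* ε) and another alternative N → α with FIRST(α) ∩ FOLLOW(N) ≠ ∅: on such a lookahead the parser cannot decide between expanding α and letting N vanish via β.

Nullable non-terminals: C.

C: nullable alternative(s) C → ε; FOLLOW(C) = { '-' }
  C → ε: FIRST \ {ε} = { } — this is the only nullable alternative, skip
  C → * A: FIRST \ {ε} = { '*' } — disjoint from FOLLOW(C)

A, F have no nullable alternative, so no FIRST/FOLLOW check is needed there.

No FIRST/FOLLOW conflicts found.

Answer: No FIRST/FOLLOW conflicts.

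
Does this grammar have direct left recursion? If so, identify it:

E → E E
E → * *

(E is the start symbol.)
Direct left recursion occurs when N → N α for some non-terminal N (the right-hand side begins with the left-hand side itself).

E → E E: LEFT RECURSIVE (starts with E)
E → * *: starts with '*'

The grammar has direct left recursion on: E.

Answer: Yes, E is left-recursive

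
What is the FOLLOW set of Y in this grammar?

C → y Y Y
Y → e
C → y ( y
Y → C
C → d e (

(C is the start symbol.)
{ $, 'd', 'e', 'y' }

In C → y Y Y: Y is followed by Y, add FIRST(Y) \ {ε} = { 'd', 'e', 'y' }
In C → y Y Y: Y is at the end, add FOLLOW(C)

The FOLLOW sets referred to above (computed the same way, to a fixed point):
  FOLLOW(C) = { $, 'd', 'e', 'y' }

Taking the union: FOLLOW(Y) = { $, 'd', 'e', 'y' }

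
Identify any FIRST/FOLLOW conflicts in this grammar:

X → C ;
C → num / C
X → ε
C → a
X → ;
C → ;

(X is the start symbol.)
Nullable non-terminals: X.
FIRST sets used below: FIRST(C) = { ';', 'a', 'num' }

X: nullable alternative(s) X → ε; FOLLOW(X) = { $ }
  X → C ;: FIRST \ {ε} = { ';', 'a', 'num' } — disjoint from FOLLOW(X)
  X → ε: FIRST \ {ε} = { } — this is the only nullable alternative, skip
  X → ;: FIRST \ {ε} = { ';' } — disjoint from FOLLOW(X)

C has no nullable alternative, so no FIRST/FOLLOW check is needed there.

No FIRST/FOLLOW conflicts found.

Answer: No FIRST/FOLLOW conflicts.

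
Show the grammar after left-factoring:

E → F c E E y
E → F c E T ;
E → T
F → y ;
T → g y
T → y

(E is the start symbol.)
Left-factoring transforms A → αβ₁ | αβ₂ into A → αA' and A' → β₁ | β₂
(α is the longest common prefix among the alternatives). Repeat until
no nonterminal has two alternatives with a common prefix.

Round 1: E has alternatives sharing prefix 'F c E'. Introduce E': E → F c E E'
  Add: E' → E y
  Add: E' → T ;

No remaining common prefixes — done.

Resulting grammar:
E → F c E E'
E' → E y
E' → T ;
E → T
F → y ;
T → g y
T → y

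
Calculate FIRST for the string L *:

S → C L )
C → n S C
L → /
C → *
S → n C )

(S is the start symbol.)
FIRST sets of the non-terminals involved (from the grammar, by fixed-point iteration):
  FIRST(L) = { '/' }

To compute FIRST(L *), process the symbols left to right:
Symbol L is a non-terminal. Add FIRST(L) \ {ε} = { '/' }
L is not nullable (ε ∉ FIRST(L)), so stop here.
FIRST(L *) = { '/' }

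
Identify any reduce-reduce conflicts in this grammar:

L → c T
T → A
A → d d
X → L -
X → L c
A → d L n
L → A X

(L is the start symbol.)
No reduce-reduce conflicts

A reduce-reduce conflict occurs when an LR(0) state has two complete items [A → α .] and [B → β .] — both call for a reduction, and with no lookahead the parser cannot choose between them.

Augment with L' → L and build the canonical LR(0) collection (I0 = CLOSURE({[L' → . L]}), then GOTO on every symbol after a dot until no new states appear). It has 14 states:
  I0: { [A → . d L n], [A → . d d], [L → . A X], [L → . c T], [L' → . L] }  — shift
  I1: { [A → . d L n], [A → . d d], [L → . A X], [L → . c T], [L → A . X], [X → . L -], [X → . L c] }  — shift
  I2: { [L' → L .] }  — accept
  I3: { [A → . d L n], [A → . d d], [L → c . T], [T → . A] }  — shift
  I4: { [A → . d L n], [A → . d d], [A → d . L n], [A → d . d], [L → . A X], [L → . c T] }  — shift
  I5: { [A → d L . n] }  — shift
  I6: { [A → . d L n], [A → . d d], [A → d . L n], [A → d . d], [A → d d .], [L → . A X], [L → . c T] }  — shift, reduce
  I7: { [A → d L n .] }  — reduce
  I8: { [T → A .] }  — reduce
  I9: { [L → c T .] }  — reduce
  I10: { [X → L . -], [X → L . c] }  — shift
  I11: { [L → A X .] }  — reduce
  I12: { [X → L - .] }  — reduce
  I13: { [X → L c .] }  — reduce

No state contains more than one complete item.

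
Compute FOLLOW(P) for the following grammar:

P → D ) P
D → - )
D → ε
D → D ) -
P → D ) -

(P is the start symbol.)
{ $ }

P is the start symbol, so $ ∈ FOLLOW(P).
In P → D ) P: P is at the end; this adds FOLLOW(P) to itself — nothing new

Taking the union: FOLLOW(P) = { $ }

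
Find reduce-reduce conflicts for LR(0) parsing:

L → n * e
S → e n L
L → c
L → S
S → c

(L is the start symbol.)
Yes — I3: [L → c .] vs [S → c .]

A reduce-reduce conflict occurs when an LR(0) state has two complete items [A → α .] and [B → β .] — both call for a reduction, and with no lookahead the parser cannot choose between them.

Augment with L' → L and build the canonical LR(0) collection (I0 = CLOSURE({[L' → . L]}), then GOTO on every symbol after a dot until no new states appear). It has 10 states:
  I0: { [L → . S], [L → . c], [L → . n * e], [L' → . L], [S → . c], [S → . e n L] }  — shift
  I1: { [L' → L .] }  — accept
  I2: { [L → S .] }  — reduce
  I3: { [L → c .], [S → c .] }  — 2 reduces
  I4: { [S → e . n L] }  — shift
  I5: { [L → n . * e] }  — shift
  I6: { [L → n * . e] }  — shift
  I7: { [L → n * e .] }  — reduce
  I8: { [L → . S], [L → . c], [L → . n * e], [S → . c], [S → . e n L], [S → e n . L] }  — shift
  I9: { [S → e n L .] }  — reduce

I3 contains complete items [L → c .], [S → c .] — reduce-reduce conflict.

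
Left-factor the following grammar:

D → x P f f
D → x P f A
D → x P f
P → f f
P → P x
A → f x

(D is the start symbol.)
D → x P f D'
D' → f
D' → A
D' → ε
P → f f
P → P x
A → f x

Left-factoring transforms A → αβ₁ | αβ₂ into A → αA' and A' → β₁ | β₂
(α is the longest common prefix among the alternatives). Repeat until
no nonterminal has two alternatives with a common prefix.

Round 1: D has alternatives sharing prefix 'x P f'. Introduce D': D → x P f D'
  Add: D' → f
  Add: D' → A
  Add: D' → ε

No remaining common prefixes — done.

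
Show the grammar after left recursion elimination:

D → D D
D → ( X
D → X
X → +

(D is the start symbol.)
D is directly left-recursive. The standard transformation for
  A → A α₁ | ... | A α_m | β₁ | ... | β_n
is
  A  → β₁ A' | ... | β_n A'
  A' → α₁ A' | ... | α_m A' | ε

D → ( X becomes D → ( X D'
D → X becomes D → X D'
D → D D becomes D' → D D'
Add D' → ε

Productions for other non-terminals are unchanged:
  X → +

Resulting grammar:
D → ( X D'
D → X D'
D' → D D'
D' → ε
X → +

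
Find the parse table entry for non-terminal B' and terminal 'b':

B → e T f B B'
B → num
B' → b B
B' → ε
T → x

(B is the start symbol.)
To find M[B', 'b'], we find productions for B' where 'b' is in the predict set (PREDICT(N → α) = (FIRST(α) \ {ε}) ∪ (FOLLOW(N) if α ⇒* ε)).

Relevant sets:
  FOLLOW(B') = { $, 'b' }

B' → b B: PREDICT = { 'b' }
  'b' is in predict set, so this production goes in M[B', 'b']
B' → ε: PREDICT = { $, 'b' }
  'b' is in predict set, so this production goes in M[B', 'b']

M[B', 'b'] = B' → b B, B' → ε  (a multiply-defined cell — the grammar is not LL(1))

Answer: B' → b B, B' → ε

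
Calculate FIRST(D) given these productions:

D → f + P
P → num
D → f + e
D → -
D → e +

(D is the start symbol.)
To compute FIRST(D), examine every production with D on the left-hand side, reading each right-hand side left to right until a non-nullable symbol is reached.

From D → f + P:
  - f is a terminal: add 'f' and stop
From D → f + e:
  - f is a terminal: add 'f' and stop
From D → -:
  - '-' is a terminal: add '-' and stop
From D → e +:
  - e is a terminal: add 'e' and stop

Collecting: FIRST(D) = { '-', 'e', 'f' }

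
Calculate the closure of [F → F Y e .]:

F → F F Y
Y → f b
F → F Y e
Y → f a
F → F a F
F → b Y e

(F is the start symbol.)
{ [F → F Y e .] }

Start with: [F → F Y e .]
The dot is at the end, so nothing is added.

CLOSURE = { [F → F Y e .] }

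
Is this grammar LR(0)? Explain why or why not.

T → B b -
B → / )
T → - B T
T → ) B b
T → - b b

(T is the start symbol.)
Augment with T' → T and build the canonical LR(0) collection (I0 = CLOSURE({[T' → . T]}), then GOTO on every symbol after a dot until no new states appear). It has 15 states:
  I0: { [B → . / )], [T → . ) B b], [T → . - B T], [T → . - b b], [T → . B b -], [T' → . T] }  — shift
  I1: { [B → . / )], [T → ) . B b] }  — shift
  I2: { [B → . / )], [T → - . B T], [T → - . b b] }  — shift
  I3: { [B → / . )] }  — shift
  I4: { [T → B . b -] }  — shift
  I5: { [T' → T .] }  — accept
  I6: { [T → B b . -] }  — shift
  I7: { [T → B b - .] }  — reduce
  I8: { [B → / ) .] }  — reduce
  I9: { [B → . / )], [T → - B . T], [T → . ) B b], [T → . - B T], [T → . - b b], [T → . B b -] }  — shift
  I10: { [T → - b . b] }  — shift
  I11: { [T → - b b .] }  — reduce
  I12: { [T → - B T .] }  — reduce
  I13: { [T → ) B . b] }  — shift
  I14: { [T → ) B b .] }  — reduce

Every state is either a pure shift/goto state or contains exactly one complete item and nothing to shift — no conflicts. The grammar is LR(0).

Answer: Yes, the grammar is LR(0)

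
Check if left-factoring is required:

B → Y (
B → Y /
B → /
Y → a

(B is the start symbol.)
Yes, B has productions with common prefix 'Y'

Left-factoring is needed when two productions for the same non-terminal
share a common prefix on the right-hand side.

Productions for B:
  B → Y (
  B → Y /
  B → /

Found common prefix 'Y' in productions for B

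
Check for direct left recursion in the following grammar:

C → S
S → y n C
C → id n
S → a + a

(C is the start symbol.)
C → S: starts with S
S → y n C: starts with y
C → id n: starts with id
S → a + a: starts with a

No direct left recursion found.

Answer: No direct left recursion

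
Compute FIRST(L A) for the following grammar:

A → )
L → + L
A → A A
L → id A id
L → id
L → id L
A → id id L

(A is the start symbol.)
{ '+', 'id' }

FIRST sets of the non-terminals involved (from the grammar, by fixed-point iteration):
  FIRST(L) = { '+', 'id' }

To compute FIRST(L A), process the symbols left to right:
Symbol L is a non-terminal. Add FIRST(L) \ {ε} = { '+', 'id' }
L is not nullable (ε ∉ FIRST(L)), so stop here.
FIRST(L A) = { '+', 'id' }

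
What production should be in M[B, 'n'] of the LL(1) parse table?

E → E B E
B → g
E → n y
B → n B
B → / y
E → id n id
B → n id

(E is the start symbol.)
To find M[B, 'n'], we find productions for B where 'n' is in the predict set (PREDICT(N → α) = (FIRST(α) \ {ε}) ∪ (FOLLOW(N) if α ⇒* ε)).

B → g: PREDICT = { 'g' }
B → n B: PREDICT = { 'n' }
  'n' is in predict set, so this production goes in M[B, 'n']
B → / y: PREDICT = { '/' }
B → n id: PREDICT = { 'n' }
  'n' is in predict set, so this production goes in M[B, 'n']

M[B, 'n'] = B → n B, B → n id  (a multiply-defined cell — the grammar is not LL(1))

Answer: B → n B, B → n id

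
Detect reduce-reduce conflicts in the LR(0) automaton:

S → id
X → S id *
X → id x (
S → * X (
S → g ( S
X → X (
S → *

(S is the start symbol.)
A reduce-reduce conflict occurs when an LR(0) state has two complete items [A → α .] and [B → β .] — both call for a reduction, and with no lookahead the parser cannot choose between them.

Augment with S' → S and build the canonical LR(0) collection (I0 = CLOSURE({[S' → . S]}), then GOTO on every symbol after a dot until no new states appear). It has 15 states:
  I0: { [S → . * X (], [S → . *], [S → . g ( S], [S → . id], [S' → . S] }  — shift
  I1: { [S → * . X (], [S → * .], [S → . * X (], [S → . *], [S → . g ( S], [S → . id], [X → . S id *], [X → . X (], [X → . id x (] }  — shift, reduce
  I2: { [S' → S .] }  — accept
  I3: { [S → g . ( S] }  — shift
  I4: { [S → id .] }  — reduce
  I5: { [S → . * X (], [S → . *], [S → . g ( S], [S → . id], [S → g ( . S] }  — shift
  I6: { [S → g ( S .] }  — reduce
  I7: { [X → S . id *] }  — shift
  I8: { [S → * X . (], [X → X . (] }  — shift
  I9: { [S → id .], [X → id . x (] }  — shift, reduce
  I10: { [X → id x . (] }  — shift
  I11: { [X → id x ( .] }  — reduce
  I12: { [S → * X ( .], [X → X ( .] }  — 2 reduces
  I13: { [X → S id . *] }  — shift
  I14: { [X → S id * .] }  — reduce

I12 contains complete items [S → * X ( .], [X → X ( .] — reduce-reduce conflict.

Answer: Yes — I12: [S → * X ( .] vs [X → X ( .]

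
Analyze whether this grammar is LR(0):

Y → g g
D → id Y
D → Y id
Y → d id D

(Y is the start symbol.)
A grammar is LR(0) if no state in the canonical LR(0) collection has:
  - both a shift item (dot before a terminal) and a complete item (shift-reduce conflict), or
  - two or more complete items (reduce-reduce conflict; the accept item [Y' → Y .] counts as a complete item here).

Augment with Y' → Y and build the canonical LR(0) collection (I0 = CLOSURE({[Y' → . Y]}), then GOTO on every symbol after a dot until no new states appear). It has 11 states:
  I0: { [Y → . d id D], [Y → . g g], [Y' → . Y] }  — shift
  I1: { [Y' → Y .] }  — accept
  I2: { [Y → d . id D] }  — shift
  I3: { [Y → g . g] }  — shift
  I4: { [Y → g g .] }  — reduce
  I5: { [D → . Y id], [D → . id Y], [Y → . d id D], [Y → . g g], [Y → d id . D] }  — shift
  I6: { [Y → d id D .] }  — reduce
  I7: { [D → Y . id] }  — shift
  I8: { [D → id . Y], [Y → . d id D], [Y → . g g] }  — shift
  I9: { [D → id Y .] }  — reduce
  I10: { [D → Y id .] }  — reduce

Every state is either a pure shift/goto state or contains exactly one complete item and nothing to shift — no conflicts. The grammar is LR(0).

Answer: Yes, the grammar is LR(0)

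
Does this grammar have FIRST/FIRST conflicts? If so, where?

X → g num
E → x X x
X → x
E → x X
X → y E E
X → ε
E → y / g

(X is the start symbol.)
Yes. E → x X x / E → x X on { 'x' }

Productions for X:
  X → g num: FIRST = { 'g' }
  X → x: FIRST = { 'x' }
  X → y E E: FIRST = { 'y' }
  X → ε: FIRST = { ε }
Productions for E:
  E → x X x: FIRST = { 'x' }
  E → x X: FIRST = { 'x' }
  E → y / g: FIRST = { 'y' }

Conflict for E: E → x X x and E → x X
  Overlap: { 'x' }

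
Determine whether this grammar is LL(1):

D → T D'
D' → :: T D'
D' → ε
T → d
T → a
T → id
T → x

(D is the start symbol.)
Yes, the grammar is LL(1).

Relevant sets:
  FOLLOW(D') = { $ }

For D':
  PREDICT(D' → :: T D') = { '::' }
  PREDICT(D' → ε) = { $ }
For T:
  PREDICT(T → d) = { 'd' }
  PREDICT(T → a) = { 'a' }
  PREDICT(T → id) = { 'id' }
  PREDICT(T → x) = { 'x' }
D has a single production, so nothing to check there.

All predict sets are disjoint. The grammar IS LL(1).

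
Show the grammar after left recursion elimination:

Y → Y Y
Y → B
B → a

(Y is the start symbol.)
Y is directly left-recursive. The standard transformation for
  A → A α₁ | ... | A α_m | β₁ | ... | β_n
is
  A  → β₁ A' | ... | β_n A'
  A' → α₁ A' | ... | α_m A' | ε

Y → B becomes Y → B Y'
Y → Y Y becomes Y' → Y Y'
Add Y' → ε

Productions for other non-terminals are unchanged:
  B → a

Resulting grammar:
Y → B Y'
Y' → Y Y'
Y' → ε
B → a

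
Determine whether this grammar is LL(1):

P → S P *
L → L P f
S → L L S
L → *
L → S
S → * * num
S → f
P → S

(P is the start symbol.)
No. Predict set conflict for P: { '*', 'f' }

Relevant sets:
  FIRST(S) = { '*', 'f' }
  FIRST(L) = { '*', 'f' }

For P:
  PREDICT(P → S P '*') = { '*', 'f' }
  PREDICT(P → S) = { '*', 'f' }
For L:
  PREDICT(L → L P f) = { '*', 'f' }
  PREDICT(L → '*') = { '*' }
  PREDICT(L → S) = { '*', 'f' }
For S:
  PREDICT(S → L L S) = { '*', 'f' }
  PREDICT(S → '*' '*' num) = { '*' }
  PREDICT(S → f) = { 'f' }

Conflict found: Predict set conflict for P: { '*', 'f' }
The grammar is NOT LL(1).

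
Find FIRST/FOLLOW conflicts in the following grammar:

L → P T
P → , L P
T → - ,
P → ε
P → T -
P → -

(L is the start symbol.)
Nullable non-terminals: P.
FIRST sets used below: FIRST(T) = { '-' }

P: nullable alternative(s) P → ε; FOLLOW(P) = { '-' }
  P → , L P: FIRST \ {ε} = { ',' } — disjoint from FOLLOW(P)
  P → ε: FIRST \ {ε} = { } — this is the only nullable alternative, skip
  P → T -: FIRST \ {ε} = { '-' } — overlaps FOLLOW(P) on { '-' }: CONFLICT
  P → -: FIRST \ {ε} = { '-' } — overlaps FOLLOW(P) on { '-' }: CONFLICT

L, T have no nullable alternative, so no FIRST/FOLLOW check is needed there.

So the grammar has 2 FIRST/FOLLOW conflicts (marked CONFLICT above).

Answer: Yes. P → T '-' with FOLLOW(P) on { '-' }; P → '-' with FOLLOW(P) on { '-' }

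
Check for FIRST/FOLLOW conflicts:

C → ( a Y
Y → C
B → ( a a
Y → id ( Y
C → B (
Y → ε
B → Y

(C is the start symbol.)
Yes. Y → C with FOLLOW(Y) on { '(' }; B → '(' a a with FOLLOW(B) on { '(' }

Nullable non-terminals: B, Y.
FIRST sets used below: FIRST(Y) = { '(', 'id', ε }, FIRST(C) = { '(', 'id' }

B: nullable alternative(s) B → Y; FOLLOW(B) = { '(' }
  B → ( a a: FIRST \ {ε} = { '(' } — overlaps FOLLOW(B) on { '(' }: CONFLICT
  B → Y: FIRST \ {ε} = { '(', 'id' } — this is the only nullable alternative, skip

Y: nullable alternative(s) Y → ε; FOLLOW(Y) = { $, '(' }
  Y → C: FIRST \ {ε} = { '(', 'id' } — overlaps FOLLOW(Y) on { '(' }: CONFLICT
  Y → id ( Y: FIRST \ {ε} = { 'id' } — disjoint from FOLLOW(Y)
  Y → ε: FIRST \ {ε} = { } — this is the only nullable alternative, skip

C has no nullable alternative, so no FIRST/FOLLOW check is needed there.

So the grammar has 2 FIRST/FOLLOW conflicts (marked CONFLICT above).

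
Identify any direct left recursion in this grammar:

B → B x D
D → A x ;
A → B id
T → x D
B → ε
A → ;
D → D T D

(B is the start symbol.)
Direct left recursion occurs when N → N α for some non-terminal N (the right-hand side begins with the left-hand side itself).

B → B x D: LEFT RECURSIVE (starts with B)
D → A x ;: starts with A
A → B id: starts with B
T → x D: starts with x
B → ε: starts with ε
A → ;: starts with ';'
D → D T D: LEFT RECURSIVE (starts with D)

The grammar has direct left recursion on: B, D.

Answer: Yes, B, D are left-recursive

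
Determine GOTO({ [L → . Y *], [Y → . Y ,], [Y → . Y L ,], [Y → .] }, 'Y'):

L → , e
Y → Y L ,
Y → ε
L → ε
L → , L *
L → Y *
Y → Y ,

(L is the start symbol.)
GOTO(I, 'Y') = CLOSURE({ [A → αX.β] : [A → α.Xβ] ∈ I, X = 'Y' })

Items with dot before 'Y', with the dot advanced:
  [L → . Y *] → [L → Y . *]
  [Y → . Y ,] → [Y → Y . ,]
  [Y → . Y L ,] → [Y → Y . L ,]
Closure of the advanced items:
  [Y → Y . L ,] has the dot before L: add [L → . , e], [L → .], [L → . , L *], [L → . Y *]
  [L → . Y *] has the dot before Y: add [Y → . Y L ,], [Y → .], [Y → . Y ,]

GOTO = { [L → . , L *], [L → . , e], [L → . Y *], [L → .], [L → Y . *], [Y → . Y ,], [Y → . Y L ,], [Y → .], [Y → Y . ,], [Y → Y . L ,] }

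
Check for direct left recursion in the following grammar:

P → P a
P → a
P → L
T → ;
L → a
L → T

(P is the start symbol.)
Yes, P is left-recursive

Direct left recursion occurs when N → N α for some non-terminal N (the right-hand side begins with the left-hand side itself).

P → P a: LEFT RECURSIVE (starts with P)
P → a: starts with a
P → L: starts with L
T → ;: starts with ';'
L → a: starts with a
L → T: starts with T

The grammar has direct left recursion on: P.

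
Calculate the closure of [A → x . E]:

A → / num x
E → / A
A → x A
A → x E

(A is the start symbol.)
Start with: [A → x . E]
  [A → x . E] has the dot before E: add [E → . / A]
No further items can be added.

CLOSURE = { [A → x . E], [E → . / A] }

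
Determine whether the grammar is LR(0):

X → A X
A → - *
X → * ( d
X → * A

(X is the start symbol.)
Yes, the grammar is LR(0)

A grammar is LR(0) if no state in the canonical LR(0) collection has:
  - both a shift item (dot before a terminal) and a complete item (shift-reduce conflict), or
  - two or more complete items (reduce-reduce conflict; the accept item [X' → X .] counts as a complete item here).

Augment with X' → X and build the canonical LR(0) collection (I0 = CLOSURE({[X' → . X]}), then GOTO on every symbol after a dot until no new states appear). It has 10 states:
  I0: { [A → . - *], [X → . * ( d], [X → . * A], [X → . A X], [X' → . X] }  — shift
  I1: { [A → . - *], [X → * . ( d], [X → * . A] }  — shift
  I2: { [A → - . *] }  — shift
  I3: { [A → . - *], [X → . * ( d], [X → . * A], [X → . A X], [X → A . X] }  — shift
  I4: { [X' → X .] }  — accept
  I5: { [X → A X .] }  — reduce
  I6: { [A → - * .] }  — reduce
  I7: { [X → * ( . d] }  — shift
  I8: { [X → * A .] }  — reduce
  I9: { [X → * ( d .] }  — reduce

Every state is either a pure shift/goto state or contains exactly one complete item and nothing to shift — no conflicts. The grammar is LR(0).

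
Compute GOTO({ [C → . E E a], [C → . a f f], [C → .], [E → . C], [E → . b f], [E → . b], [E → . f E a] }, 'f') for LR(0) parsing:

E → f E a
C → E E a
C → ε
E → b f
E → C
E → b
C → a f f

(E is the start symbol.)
{ [C → . E E a], [C → . a f f], [C → .], [E → . C], [E → . b f], [E → . b], [E → . f E a], [E → f . E a] }

GOTO(I, 'f') = CLOSURE({ [A → αX.β] : [A → α.Xβ] ∈ I, X = 'f' })

Items with dot before 'f', with the dot advanced:
  [E → . f E a] → [E → f . E a]
Closure of the advanced items:
  [E → f . E a] has the dot before E: add [E → . f E a], [E → . b f], [E → . C], [E → . b]
  [E → . C] has the dot before C: add [C → . E E a], [C → .], [C → . a f f]

GOTO = { [C → . E E a], [C → . a f f], [C → .], [E → . C], [E → . b f], [E → . b], [E → . f E a], [E → f . E a] }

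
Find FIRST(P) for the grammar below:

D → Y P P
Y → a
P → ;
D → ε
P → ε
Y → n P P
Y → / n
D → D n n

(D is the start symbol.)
To compute FIRST(P), examine every production with P on the left-hand side, reading each right-hand side left to right until a non-nullable symbol is reached.

From P → ;:
  - ';' is a terminal: add ';' and stop
From P → ε:
  - ε-production, so ε ∈ FIRST(P)

Collecting: FIRST(P) = { ';', ε }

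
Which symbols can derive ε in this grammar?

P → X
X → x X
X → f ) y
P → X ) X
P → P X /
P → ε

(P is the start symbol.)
A non-terminal is nullable if it can derive ε (the empty string): either it has an ε-production, or it has a production whose right-hand side consists entirely of nullable non-terminals.

ε-productions: P → ε
So P is immediately nullable.
No further non-terminal can be added: every production for the remaining non-terminals contains a terminal or a non-nullable non-terminal.
Nullable = { 'P' }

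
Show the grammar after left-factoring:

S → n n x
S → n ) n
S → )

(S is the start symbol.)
S → n S'
S' → n x
S' → ) n
S → )

Left-factoring transforms A → αβ₁ | αβ₂ into A → αA' and A' → β₁ | β₂
(α is the longest common prefix among the alternatives). Repeat until
no nonterminal has two alternatives with a common prefix.

Round 1: S has alternatives sharing prefix 'n'. Introduce S': S → n S'
  Add: S' → n x
  Add: S' → ) n

No remaining common prefixes — done.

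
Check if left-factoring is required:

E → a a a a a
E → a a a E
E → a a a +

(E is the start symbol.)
Left-factoring is needed when two productions for the same non-terminal
share a common prefix on the right-hand side.

Productions for E:
  E → a a a a a
  E → a a a E
  E → a a a +

Found common prefix 'a a a' in productions for E

Answer: Yes, E has productions with common prefix 'a a a'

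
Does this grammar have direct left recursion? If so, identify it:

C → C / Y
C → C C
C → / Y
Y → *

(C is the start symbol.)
Yes, C is left-recursive

Direct left recursion occurs when N → N α for some non-terminal N (the right-hand side begins with the left-hand side itself).

C → C / Y: LEFT RECURSIVE (starts with C)
C → C C: LEFT RECURSIVE (starts with C)
C → / Y: starts with '/'
Y → *: starts with '*'

The grammar has direct left recursion on: C.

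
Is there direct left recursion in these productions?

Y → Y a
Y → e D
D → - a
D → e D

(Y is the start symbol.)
Y → Y a: LEFT RECURSIVE (starts with Y)
Y → e D: starts with e
D → - a: starts with '-'
D → e D: starts with e

The grammar has direct left recursion on: Y.

Answer: Yes, Y is left-recursive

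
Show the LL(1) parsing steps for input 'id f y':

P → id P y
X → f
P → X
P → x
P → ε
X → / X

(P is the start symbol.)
Stack is shown with the top on the left.

Stack     Input     Action
--------------------------
P $       id f y $  output P → id P y
id P y $  id f y $  match 'id'
P y $     f y $     output P → X
X y $     f y $     output X → f
f y $     f y $     match 'f'
y $       y $       match 'y'
$         $         accept

The string is accepted.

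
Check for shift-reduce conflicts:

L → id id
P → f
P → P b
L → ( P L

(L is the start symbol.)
No shift-reduce conflicts

A shift-reduce conflict occurs when an LR(0) state has both:
  - a complete (reduce) item [A → α .] (dot at the end), and
  - a shift item [B → β . c γ] (dot before a terminal).

Augment with L' → L and build the canonical LR(0) collection (I0 = CLOSURE({[L' → . L]}), then GOTO on every symbol after a dot until no new states appear). It has 9 states:
  I0: { [L → . ( P L], [L → . id id], [L' → . L] }  — shift
  I1: { [L → ( . P L], [P → . P b], [P → . f] }  — shift
  I2: { [L' → L .] }  — accept
  I3: { [L → id . id] }  — shift
  I4: { [L → id id .] }  — reduce
  I5: { [L → ( P . L], [L → . ( P L], [L → . id id], [P → P . b] }  — shift
  I6: { [P → f .] }  — reduce
  I7: { [L → ( P L .] }  — reduce
  I8: { [P → P b .] }  — reduce

No state contains both a complete item and a shift item.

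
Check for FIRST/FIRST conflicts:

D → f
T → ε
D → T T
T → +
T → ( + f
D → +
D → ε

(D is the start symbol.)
Yes. D → T T / D → '+' on { '+' }; D → T T / D → ε on { ε }

A FIRST/FIRST conflict occurs when two productions N → α and N → β for the same non-terminal have FIRST(α) ∩ FIRST(β) ≠ ∅ (with ε ∈ FIRST of a nullable right-hand side, so two nullable alternatives also conflict).

FIRST sets of the non-terminals at (or reachable through a nullable prefix from) the front of some alternative:
  FIRST(T) = { '(', '+', ε }

Productions for D:
  D → f: FIRST = { 'f' }
  D → T T: FIRST = { '(', '+', ε }
  D → +: FIRST = { '+' }
  D → ε: FIRST = { ε }
Productions for T:
  T → ε: FIRST = { ε }
  T → +: FIRST = { '+' }
  T → ( + f: FIRST = { '(' }

Conflict for D: D → T T and D → +
  Overlap: { '+' }
Conflict for D: D → T T and D → ε
  Overlap: { ε }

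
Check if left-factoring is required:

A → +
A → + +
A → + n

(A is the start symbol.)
Left-factoring is needed when two productions for the same non-terminal
share a common prefix on the right-hand side.

Productions for A:
  A → +
  A → + +
  A → + n

Found common prefix '+' in productions for A

Answer: Yes, A has productions with common prefix '+'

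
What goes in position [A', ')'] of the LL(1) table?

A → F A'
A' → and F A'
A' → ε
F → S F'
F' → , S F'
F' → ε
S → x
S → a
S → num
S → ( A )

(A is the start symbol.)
A' → ε

To find M[A', ')'], we find productions for A' where ')' is in the predict set (PREDICT(N → α) = (FIRST(α) \ {ε}) ∪ (FOLLOW(N) if α ⇒* ε)).

Relevant sets:
  FOLLOW(A') = { $, ')' }

A' → and F A': PREDICT = { 'and' }
A' → ε: PREDICT = { $, ')' }
  ')' is in predict set, so this production goes in M[A', ')']

M[A', ')'] = A' → ε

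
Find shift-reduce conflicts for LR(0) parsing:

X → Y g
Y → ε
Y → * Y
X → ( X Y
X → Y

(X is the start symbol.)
Augment with X' → X and build the canonical LR(0) collection (I0 = CLOSURE({[X' → . X]}), then GOTO on every symbol after a dot until no new states appear). It has 9 states:
  I0: { [X → . ( X Y], [X → . Y g], [X → . Y], [X' → . X], [Y → . * Y], [Y → .] }  — shift, reduce
  I1: { [X → ( . X Y], [X → . ( X Y], [X → . Y g], [X → . Y], [Y → . * Y], [Y → .] }  — shift, reduce
  I2: { [Y → * . Y], [Y → . * Y], [Y → .] }  — shift, reduce
  I3: { [X' → X .] }  — accept
  I4: { [X → Y . g], [X → Y .] }  — shift, reduce
  I5: { [X → Y g .] }  — reduce
  I6: { [Y → * Y .] }  — reduce
  I7: { [X → ( X . Y], [Y → . * Y], [Y → .] }  — shift, reduce
  I8: { [X → ( X Y .] }  — reduce

I0 contains reduce item [Y → .] and shift items [X → . ( X Y], [Y → . * Y] — shift-reduce conflict.
I1 contains reduce item [Y → .] and shift items [X → . ( X Y], [Y → . * Y] — shift-reduce conflict.
I2 contains reduce item [Y → .] and shift item [Y → . * Y] — shift-reduce conflict.
I4 contains reduce item [X → Y .] and shift item [X → Y . g] — shift-reduce conflict.
I7 contains reduce item [Y → .] and shift item [Y → . * Y] — shift-reduce conflict.

Answer: Yes — I0: [Y → .] vs [X → . ( X Y]; I1: [Y → .] vs [X → . ( X Y]; I2: [Y → .] vs [Y → . * Y]; I4: [X → Y .] vs [X → Y . g]; I7: [Y → .] vs [Y → . * Y]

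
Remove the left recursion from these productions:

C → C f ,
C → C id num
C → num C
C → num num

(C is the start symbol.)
C → num C C'
C → num num C'
C' → f , C'
C' → id num C'
C' → ε

C is directly left-recursive. The standard transformation for
  A → A α₁ | ... | A α_m | β₁ | ... | β_n
is
  A  → β₁ A' | ... | β_n A'
  A' → α₁ A' | ... | α_m A' | ε

C → num C becomes C → num C C'
C → num num becomes C → num num C'
C → C f , becomes C' → f , C'
C → C id num becomes C' → id num C'
Add C' → ε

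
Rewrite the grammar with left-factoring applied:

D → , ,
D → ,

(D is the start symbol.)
D → , D'
D' → ,
D' → ε

Left-factoring transforms A → αβ₁ | αβ₂ into A → αA' and A' → β₁ | β₂
(α is the longest common prefix among the alternatives). Repeat until
no nonterminal has two alternatives with a common prefix.

Round 1: D has alternatives sharing prefix ','. Introduce D': D → , D'
  Add: D' → ,
  Add: D' → ε

No remaining common prefixes — done.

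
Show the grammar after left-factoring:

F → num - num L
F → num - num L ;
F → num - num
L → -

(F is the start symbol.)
Left-factoring transforms A → αβ₁ | αβ₂ into A → αA' and A' → β₁ | β₂
(α is the longest common prefix among the alternatives). Repeat until
no nonterminal has two alternatives with a common prefix.

Round 1: F has alternatives sharing prefix 'num - num'. Introduce F': F → num - num F'
  Add: F' → L
  Add: F' → L ;
  Add: F' → ε

Round 2: F' has alternatives sharing prefix 'L'. Introduce F'': F' → L F''
  Add: F'' → ε
  Add: F'' → ;

No remaining common prefixes — done.

Resulting grammar:
F → num - num F'
F' → L F''
F'' → ε
F'' → ;
F' → ε
L → -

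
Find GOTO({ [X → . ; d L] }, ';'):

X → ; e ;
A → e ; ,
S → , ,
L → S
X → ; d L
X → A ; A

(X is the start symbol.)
GOTO(I, ';') = CLOSURE({ [A → αX.β] : [A → α.Xβ] ∈ I, X = ';' })

Items with dot before ';', with the dot advanced:
  [X → . ; d L] → [X → ; . d L]
Closure adds nothing (no advanced item has the dot before a non-terminal).

GOTO = { [X → ; . d L] }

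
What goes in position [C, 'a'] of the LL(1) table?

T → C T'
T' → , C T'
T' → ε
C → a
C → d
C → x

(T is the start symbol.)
C → a

To find M[C, 'a'], we find productions for C where 'a' is in the predict set (PREDICT(N → α) = (FIRST(α) \ {ε}) ∪ (FOLLOW(N) if α ⇒* ε)).

C → a: PREDICT = { 'a' }
  'a' is in predict set, so this production goes in M[C, 'a']
C → d: PREDICT = { 'd' }
C → x: PREDICT = { 'x' }

M[C, 'a'] = C → a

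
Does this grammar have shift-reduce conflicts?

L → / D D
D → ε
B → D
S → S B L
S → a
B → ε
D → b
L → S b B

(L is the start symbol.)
Yes — I1: [D → .] vs [D → . b]; I3: [B → .] vs [D → . b]; I7: [B → .] vs [D → . b]; I11: [D → .] vs [D → . b]

Augment with L' → L and build the canonical LR(0) collection (I0 = CLOSURE({[L' → . L]}), then GOTO on every symbol after a dot until no new states appear). It has 13 states:
  I0: { [L → . / D D], [L → . S b B], [L' → . L], [S → . S B L], [S → . a] }  — shift
  I1: { [D → . b], [D → .], [L → / . D D] }  — shift, reduce
  I2: { [L' → L .] }  — accept
  I3: { [B → . D], [B → .], [D → . b], [D → .], [L → S . b B], [S → S . B L] }  — shift, 2 reduces
  I4: { [S → a .] }  — reduce
  I5: { [L → . / D D], [L → . S b B], [S → . S B L], [S → . a], [S → S B . L] }  — shift
  I6: { [B → D .] }  — reduce
  I7: { [B → . D], [B → .], [D → . b], [D → .], [D → b .], [L → S b . B] }  — shift, 3 reduces
  I8: { [L → S b B .] }  — reduce
  I9: { [D → b .] }  — reduce
  I10: { [S → S B L .] }  — reduce
  I11: { [D → . b], [D → .], [L → / D . D] }  — shift, reduce
  I12: { [L → / D D .] }  — reduce

I1 contains reduce item [D → .] and shift item [D → . b] — shift-reduce conflict.
I3 contains reduce items [B → .], [D → .] and shift items [D → . b], [L → S . b B] — shift-reduce conflict.
I7 contains reduce items [B → .], [D → .], [D → b .] and shift item [D → . b] — shift-reduce conflict.
I11 contains reduce item [D → .] and shift item [D → . b] — shift-reduce conflict.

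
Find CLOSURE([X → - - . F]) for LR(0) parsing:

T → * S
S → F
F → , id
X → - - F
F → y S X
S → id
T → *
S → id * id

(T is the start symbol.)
{ [F → . , id], [F → . y S X], [X → - - . F] }

To compute CLOSURE, for each item [A → α.Bβ] where B is a non-terminal, add [B → .γ] for all productions B → γ; repeat for the newly added items until nothing changes.

Start with: [X → - - . F]
  [X → - - . F] has the dot before F: add [F → . , id], [F → . y S X]
No further items can be added.

CLOSURE = { [F → . , id], [F → . y S X], [X → - - . F] }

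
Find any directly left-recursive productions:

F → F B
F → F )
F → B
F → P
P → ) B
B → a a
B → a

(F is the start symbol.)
Direct left recursion occurs when N → N α for some non-terminal N (the right-hand side begins with the left-hand side itself).

F → F B: LEFT RECURSIVE (starts with F)
F → F ): LEFT RECURSIVE (starts with F)
F → B: starts with B
F → P: starts with P
P → ) B: starts with ')'
B → a a: starts with a
B → a: starts with a

The grammar has direct left recursion on: F.

Answer: Yes, F is left-recursive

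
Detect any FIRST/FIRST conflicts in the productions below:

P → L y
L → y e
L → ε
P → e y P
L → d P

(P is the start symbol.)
No FIRST/FIRST conflicts.

FIRST sets of the non-terminals at (or reachable through a nullable prefix from) the front of some alternative:
  FIRST(L) = { 'd', 'y', ε }

Productions for P:
  P → L y: FIRST = { 'd', 'y' }
  P → e y P: FIRST = { 'e' }
Productions for L:
  L → y e: FIRST = { 'y' }
  L → ε: FIRST = { ε }
  L → d P: FIRST = { 'd' }

All alternatives of each non-terminal have pairwise disjoint FIRST sets.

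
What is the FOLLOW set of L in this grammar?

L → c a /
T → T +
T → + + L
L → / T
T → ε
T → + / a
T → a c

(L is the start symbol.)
To compute FOLLOW(L), find every occurrence of L on a right-hand side N → α L β: add FIRST(β) \ {ε}, and if β is empty or nullable also add FOLLOW(N). Iterate to a fixed point.

L is the start symbol, so $ ∈ FOLLOW(L).
In T → + + L: L is at the end, add FOLLOW(T)

The FOLLOW sets referred to above (computed the same way, to a fixed point):
  FOLLOW(T) = { $, '+' }

Taking the union: FOLLOW(L) = { $, '+' }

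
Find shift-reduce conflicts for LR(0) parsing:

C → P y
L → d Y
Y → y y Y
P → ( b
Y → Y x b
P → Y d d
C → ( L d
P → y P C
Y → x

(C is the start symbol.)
Yes — I10: [Y → y y Y .] vs [P → Y . d d]; I20: [L → d Y .] vs [Y → Y . x b]; I23: [Y → y y Y .] vs [Y → Y . x b]

Augment with C' → C and build the canonical LR(0) collection (I0 = CLOSURE({[C' → . C]}), then GOTO on every symbol after a dot until no new states appear). It has 25 states:
  I0: { [C → . ( L d], [C → . P y], [C' → . C], [P → . ( b], [P → . Y d d], [P → . y P C], [Y → . Y x b], [Y → . x], [Y → . y y Y] }  — shift
  I1: { [C → ( . L d], [L → . d Y], [P → ( . b] }  — shift
  I2: { [C' → C .] }  — accept
  I3: { [C → P . y] }  — shift
  I4: { [P → Y . d d], [Y → Y . x b] }  — shift
  I5: { [Y → x .] }  — reduce
  I6: { [P → . ( b], [P → . Y d d], [P → . y P C], [P → y . P C], [Y → . Y x b], [Y → . x], [Y → . y y Y], [Y → y . y Y] }  — shift
  I7: { [P → ( . b] }  — shift
  I8: { [C → . ( L d], [C → . P y], [P → . ( b], [P → . Y d d], [P → . y P C], [P → y P . C], [Y → . Y x b], [Y → . x], [Y → . y y Y] }  — shift
  I9: { [P → . ( b], [P → . Y d d], [P → . y P C], [P → y . P C], [Y → . Y x b], [Y → . x], [Y → . y y Y], [Y → y . y Y], [Y → y y . Y] }  — shift
  I10: { [P → Y . d d], [Y → Y . x b], [Y → y y Y .] }  — shift, reduce
  I11: { [P → Y d . d] }  — shift
  I12: { [Y → Y x . b] }  — shift
  I13: { [Y → Y x b .] }  — reduce
  I14: { [P → Y d d .] }  — reduce
  I15: { [P → y P C .] }  — reduce
  I16: { [P → ( b .] }  — reduce
  I17: { [C → P y .] }  — reduce
  I18: { [C → ( L . d] }  — shift
  I19: { [L → d . Y], [Y → . Y x b], [Y → . x], [Y → . y y Y] }  — shift
  I20: { [L → d Y .], [Y → Y . x b] }  — shift, reduce
  I21: { [Y → y . y Y] }  — shift
  I22: { [Y → . Y x b], [Y → . x], [Y → . y y Y], [Y → y y . Y] }  — shift
  I23: { [Y → Y . x b], [Y → y y Y .] }  — shift, reduce
  I24: { [C → ( L d .] }  — reduce

I10 contains reduce item [Y → y y Y .] and shift items [P → Y . d d], [Y → Y . x b] — shift-reduce conflict.
I20 contains reduce item [L → d Y .] and shift item [Y → Y . x b] — shift-reduce conflict.
I23 contains reduce item [Y → y y Y .] and shift item [Y → Y . x b] — shift-reduce conflict.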